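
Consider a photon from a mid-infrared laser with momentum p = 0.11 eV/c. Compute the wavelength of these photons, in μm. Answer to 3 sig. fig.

11.3 μm

(h = 6.62607015·10^-34 J·s, c = 2.99792458·10^8 m/s, 1 eV = 1.602176634·10^-19 J.)
Convert to SI: p = 0.11 eV/c = 5.8787·10^-29 kg·m/s.
For a photon λ = h/p, so λ = 1.127·10^-5 m.
Converting to μm: λ = 11.27 μm ≈ 11.3 μm.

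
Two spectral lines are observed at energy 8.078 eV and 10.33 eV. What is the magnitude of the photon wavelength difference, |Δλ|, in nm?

33.5 nm

Using λ = hc/E: λ₁ = 1.5348 × 10^-7 m, λ₂ = 1.2002 × 10^-7 m.
|Δλ| = |1.5348 × 10^-7 − 1.2002 × 10^-7| = 3.35 × 10^-8 m = 33.5 nm.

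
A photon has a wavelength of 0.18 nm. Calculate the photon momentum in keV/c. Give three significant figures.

6.89 keV/c

Use h = 6.62607015·10^-34 J·s, c = 2.99792458·10^8 m/s, 1 eV = 1.602176634·10^-19 J.
First convert: λ = 0.18 nm = 1.8·10^-10 m.
Apply p = h/λ: p = 3.681·10^-24 kg·m/s.
Converting to keV/c: p = 6.888 keV/c ≈ 6.89 keV/c.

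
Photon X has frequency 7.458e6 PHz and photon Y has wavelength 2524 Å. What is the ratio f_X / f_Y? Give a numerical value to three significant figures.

6.28e6

f_X = 7.458e21 Hz (from frequency = 7.458e6 PHz, via f given directly).
f_Y = 1.188e15 Hz (from wavelength = 2524 Å, via f = c/λ).
Ratio = 7.458e21 / 1.188e15 = 6.28e6.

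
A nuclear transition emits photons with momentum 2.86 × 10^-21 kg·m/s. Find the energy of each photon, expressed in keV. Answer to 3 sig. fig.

Use c = 2.99792458 × 10^8 m/s, 1 eV = 1.602176634 × 10^-19 J.
The photon relation is E = pc, giving E = 8.574 × 10^-13 J.
Converting to keV: E = 5352 keV ≈ 5350 keV.

5350 keV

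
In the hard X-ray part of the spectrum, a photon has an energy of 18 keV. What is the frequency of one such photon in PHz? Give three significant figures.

In SI units: E = 18 keV = 2.8839e-15 J.
For a photon f = E/h, so f = 4.352e18 Hz.
Converting to PHz: f = 4352 PHz ≈ 4350 PHz.

4350 PHz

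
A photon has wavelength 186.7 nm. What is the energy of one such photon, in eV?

Take h = 6.62607015 × 10^-34 J·s, c = 2.99792458 × 10^8 m/s, 1 eV = 1.602176634 × 10^-19 J.
In SI units: λ = 186.7 nm = 1.867 × 10^-7 m.
Apply E = hc/λ: E = 1.064 × 10^-18 J.
Converting to eV: E = 6.641 eV ≈ 6.64 eV.

6.64 eV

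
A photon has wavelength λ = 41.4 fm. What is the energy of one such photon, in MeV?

29.9 MeV

Use h = 6.62607015·10^-34 J·s, c = 2.99792458·10^8 m/s, 1 eV = 1.602176634·10^-19 J.
Convert to SI: λ = 41.4 fm = 4.14·10^-14 m.
For a photon E = hc/λ, so E = 4.798·10^-12 J.
Converting to MeV: E = 29.95 MeV ≈ 29.9 MeV.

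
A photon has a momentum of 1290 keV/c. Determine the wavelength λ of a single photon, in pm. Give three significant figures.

Use h = 6.62607015 × 10^-34 J·s, c = 2.99792458 × 10^8 m/s, 1 eV = 1.602176634 × 10^-19 J.
In SI units: p = 1290 keV/c = 6.8941 × 10^-22 kg·m/s.
The photon relation is λ = h/p, giving λ = 9.611 × 10^-13 m.
Converting to pm: λ = 0.9611 pm ≈ 0.961 pm.

0.961 pm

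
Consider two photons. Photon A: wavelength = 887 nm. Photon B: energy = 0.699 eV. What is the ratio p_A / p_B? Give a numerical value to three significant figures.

p_A = 7.470 × 10^-28 kg·m/s (from wavelength = 887 nm, via p = h/λ).
p_B = 3.736 × 10^-28 kg·m/s (from energy = 0.699 eV, via p = E/c).
Ratio = 7.470 × 10^-28 / 3.736 × 10^-28 = 2.00.

2.00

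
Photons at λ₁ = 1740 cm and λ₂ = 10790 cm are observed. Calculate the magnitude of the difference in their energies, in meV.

5.98 × 10^-5 meV

Using E = hc/λ: E₁ = 1.1416 × 10^-26 J, E₂ = 1.8410 × 10^-27 J.
|ΔE| = |1.1416 × 10^-26 − 1.8410 × 10^-27| = 9.58 × 10^-27 J = 5.98 × 10^-5 meV.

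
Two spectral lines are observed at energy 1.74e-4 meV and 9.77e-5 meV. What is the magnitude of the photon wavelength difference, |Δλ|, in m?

Using λ = hc/E: λ₁ = 7.126 m, λ₂ = 12.69 m.
|Δλ| = |7.126 − 12.69| = 5.56 m.

5.56 m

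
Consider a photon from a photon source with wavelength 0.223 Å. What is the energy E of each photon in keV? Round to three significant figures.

55.6 keV

Use h = 6.62607015·10^-34 J·s, c = 2.99792458·10^8 m/s, 1 eV = 1.602176634·10^-19 J.
First convert: λ = 0.223 Å = 2.23·10^-11 m.
Apply E = hc/λ: E = 8.908·10^-15 J.
Converting to keV: E = 55.60 keV ≈ 55.6 keV.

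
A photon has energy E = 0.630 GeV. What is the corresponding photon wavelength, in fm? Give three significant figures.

In SI units: E = 0.630 GeV = 1.0094·10^-10 J.
The photon relation is λ = hc/E, giving λ = 1.968·10^-15 m.
Converting to fm: λ = 1.968 fm ≈ 1.97 fm.

1.97 fm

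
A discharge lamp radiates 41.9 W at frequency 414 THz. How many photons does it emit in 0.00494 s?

Total energy: E_total = P·t = 41.9 × 0.00494 = 0.2070 J.
Per-photon energy: E = 2.743e-19 J.
N = E_total / E_photon = 7.55e17.

7.55e17 photons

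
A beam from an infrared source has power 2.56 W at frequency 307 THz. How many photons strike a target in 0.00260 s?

3.27e16 photons

Total energy: E_total = P·t = 2.56 × 0.00260 = 0.006656 J.
Per-photon energy: E = 2.034e-19 J.
N = E_total / E_photon = 3.27e16.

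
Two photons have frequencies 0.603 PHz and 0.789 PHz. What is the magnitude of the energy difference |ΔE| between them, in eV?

0.769 eV

Using E = hf: E₁ = 3.996e-19 J, E₂ = 5.228e-19 J.
|ΔE| = |3.996e-19 − 5.228e-19| = 1.23e-19 J = 0.769 eV.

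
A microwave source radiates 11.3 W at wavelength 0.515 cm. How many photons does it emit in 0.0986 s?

2.89e22 photons

Total energy: E_total = P·t = 11.3 × 0.0986 = 1.114 J.
Per-photon energy: E = 3.857e-23 J.
N = E_total / E_photon = 2.89e22.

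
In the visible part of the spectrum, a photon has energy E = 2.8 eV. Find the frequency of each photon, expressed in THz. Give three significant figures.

677 THz

In SI units: E = 2.8 eV = 4.4861e-19 J.
For a photon f = E/h, so f = 6.770e14 Hz.
Converting to THz: f = 677.0 THz ≈ 677 THz.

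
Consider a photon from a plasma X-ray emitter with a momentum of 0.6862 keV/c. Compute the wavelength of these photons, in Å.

Take h = 6.62607015 × 10^-34 J·s, c = 2.99792458 × 10^8 m/s, 1 eV = 1.602176634 × 10^-19 J.
First convert: p = 0.6862 keV/c = 3.6672 × 10^-25 kg·m/s.
Since λ = h/p for a photon, λ = 1.807 × 10^-9 m.
Converting to Å: λ = 18.07 Å ≈ 18.1 Å.

18.1 Å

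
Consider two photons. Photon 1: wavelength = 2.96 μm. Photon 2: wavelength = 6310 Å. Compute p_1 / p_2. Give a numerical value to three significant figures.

0.213

p_1 = 2.239e-28 kg·m/s (from wavelength = 2.96 μm, via p = h/λ).
p_2 = 1.050e-27 kg·m/s (from wavelength = 6310 Å, via p = h/λ).
Ratio = 2.239e-28 / 1.050e-27 = 0.213.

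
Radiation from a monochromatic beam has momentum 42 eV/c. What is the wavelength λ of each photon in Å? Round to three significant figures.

295 Å

Convert to SI: p = 42 eV/c = 2.2446e-26 kg·m/s.
The photon relation is λ = h/p, giving λ = 2.952e-8 m.
Converting to Å: λ = 295.2 Å ≈ 295 Å.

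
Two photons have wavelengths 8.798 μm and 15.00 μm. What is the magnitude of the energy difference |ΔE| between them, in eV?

0.0583 eV

Using E = hc/λ: E₁ = 2.2578e-20 J, E₂ = 1.3243e-20 J.
|ΔE| = |2.2578e-20 − 1.3243e-20| = 9.34e-21 J = 0.0583 eV.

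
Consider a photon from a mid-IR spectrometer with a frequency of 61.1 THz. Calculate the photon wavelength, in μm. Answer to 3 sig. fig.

In SI units: f = 61.1 THz = 6.11 × 10^13 Hz.
Apply λ = c/f: λ = 4.907 × 10^-6 m.
Converting to μm: λ = 4.907 μm ≈ 4.91 μm.

4.91 μm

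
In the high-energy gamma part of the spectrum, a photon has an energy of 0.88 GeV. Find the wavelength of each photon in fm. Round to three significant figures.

Take h = 6.62607015e-34 J·s, c = 2.99792458e8 m/s, 1 eV = 1.602176634e-19 J.
Convert to SI: E = 0.88 GeV = 1.4099e-10 J.
The photon relation is λ = hc/E, giving λ = 1.409e-15 m.
Converting to fm: λ = 1.409 fm ≈ 1.41 fm.

1.41 fm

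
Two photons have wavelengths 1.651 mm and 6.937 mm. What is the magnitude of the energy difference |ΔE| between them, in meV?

0.572 meV

Using E = hc/λ: E₁ = 1.2032e-22 J, E₂ = 2.8636e-23 J.
|ΔE| = |1.2032e-22 − 2.8636e-23| = 9.17e-23 J = 0.572 meV.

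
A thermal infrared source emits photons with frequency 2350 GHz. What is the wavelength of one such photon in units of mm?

0.128 mm

In SI units: f = 2350 GHz = 2.35e12 Hz.
Since λ = c/f for a photon, λ = 1.276e-4 m.
Converting to mm: λ = 0.1276 mm ≈ 0.128 mm.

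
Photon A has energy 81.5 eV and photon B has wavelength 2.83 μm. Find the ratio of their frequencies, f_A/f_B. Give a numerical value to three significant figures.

f_A = 1.971 × 10^16 Hz (from energy = 81.5 eV, via f = E/h).
f_B = 1.059 × 10^14 Hz (from wavelength = 2.83 μm, via f = c/λ).
Ratio = 1.971 × 10^16 / 1.059 × 10^14 = 186.

186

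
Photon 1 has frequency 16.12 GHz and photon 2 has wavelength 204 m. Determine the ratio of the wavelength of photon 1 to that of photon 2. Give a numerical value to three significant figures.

9.12e-5

λ_1 = 0.01860 m (from frequency = 16.12 GHz, via λ = c/f).
λ_2 = 204.0 m (from wavelength = 204 m, via λ given directly).
Ratio = 0.01860 / 204.0 = 9.12e-5.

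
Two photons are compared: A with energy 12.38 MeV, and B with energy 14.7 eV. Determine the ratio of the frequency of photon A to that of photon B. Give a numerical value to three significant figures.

f_A = 2.993 × 10^21 Hz (from energy = 12.38 MeV, via f = E/h).
f_B = 3.554 × 10^15 Hz (from energy = 14.7 eV, via f = E/h).
Ratio = 2.993 × 10^21 / 3.554 × 10^15 = 8.42 × 10^5.

8.42 × 10^5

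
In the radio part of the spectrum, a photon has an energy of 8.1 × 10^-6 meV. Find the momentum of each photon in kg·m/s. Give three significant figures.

4.33 × 10^-36 kg·m/s

Convert to SI: E = 8.1 × 10^-6 meV = 1.2978 × 10^-27 J.
The photon relation is p = E/c, giving p = 4.329 × 10^-36 kg·m/s.
So p ≈ 4.33 × 10^-36 kg·m/s.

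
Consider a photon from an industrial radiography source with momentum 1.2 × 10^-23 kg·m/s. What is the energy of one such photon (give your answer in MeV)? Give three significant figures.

0.0225 MeV

Since E = pc for a photon, E = 3.598 × 10^-15 J.
Converting to MeV: E = 0.02245 MeV ≈ 0.0225 MeV.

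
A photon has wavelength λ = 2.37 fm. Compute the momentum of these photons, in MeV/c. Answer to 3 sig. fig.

523 MeV/c

Convert to SI: λ = 2.37 fm = 2.37e-15 m.
Apply p = h/λ: p = 2.796e-19 kg·m/s.
Converting to MeV/c: p = 523.1 MeV/c ≈ 523 MeV/c.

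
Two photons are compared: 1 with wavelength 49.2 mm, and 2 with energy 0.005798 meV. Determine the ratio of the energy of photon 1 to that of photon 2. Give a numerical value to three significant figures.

E_1 = 4.037 × 10^-24 J (from wavelength = 49.2 mm, via E = hc/λ).
E_2 = 9.289 × 10^-25 J (from energy = 0.005798 meV, via E given directly).
Ratio = 4.037 × 10^-24 / 9.289 × 10^-25 = 4.35.

4.35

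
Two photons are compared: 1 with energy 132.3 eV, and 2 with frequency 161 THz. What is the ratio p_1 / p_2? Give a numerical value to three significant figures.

p_1 = 7.070·10^-26 kg·m/s (from energy = 132.3 eV, via p = E/c).
p_2 = 3.558·10^-28 kg·m/s (from frequency = 161 THz, via p = hf/c).
Ratio = 7.070·10^-26 / 3.558·10^-28 = 199.

199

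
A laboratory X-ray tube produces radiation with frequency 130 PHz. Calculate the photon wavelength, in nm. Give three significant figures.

2.31 nm

In SI units: f = 130 PHz = 1.3e17 Hz.
The photon relation is λ = c/f, giving λ = 2.306e-9 m.
Converting to nm: λ = 2.306 nm ≈ 2.31 nm.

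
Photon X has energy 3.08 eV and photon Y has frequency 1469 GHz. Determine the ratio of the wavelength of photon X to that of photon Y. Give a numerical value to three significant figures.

λ_X = 4.025e-7 m (from energy = 3.08 eV, via λ = hc/E).
λ_Y = 2.041e-4 m (from frequency = 1469 GHz, via λ = c/f).
Ratio = 4.025e-7 / 2.041e-4 = 1.97e-3.

1.97e-3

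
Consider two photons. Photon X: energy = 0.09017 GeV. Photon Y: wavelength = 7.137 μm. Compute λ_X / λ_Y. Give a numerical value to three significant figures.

λ_X = 1.375e-14 m (from energy = 0.09017 GeV, via λ = hc/E).
λ_Y = 7.137e-6 m (from wavelength = 7.137 μm, via λ given directly).
Ratio = 1.375e-14 / 7.137e-6 = 1.93e-9.

1.93e-9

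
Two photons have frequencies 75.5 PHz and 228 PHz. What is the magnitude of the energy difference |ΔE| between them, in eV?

631 eV

Using E = hf: E₁ = 5.003e-17 J, E₂ = 1.511e-16 J.
|ΔE| = |5.003e-17 − 1.511e-16| = 1.01e-16 J = 631 eV.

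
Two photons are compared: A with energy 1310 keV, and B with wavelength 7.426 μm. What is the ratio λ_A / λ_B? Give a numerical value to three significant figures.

λ_A = 9.464·10^-13 m (from energy = 1310 keV, via λ = hc/E).
λ_B = 7.426·10^-6 m (from wavelength = 7.426 μm, via λ given directly).
Ratio = 9.464·10^-13 / 7.426·10^-6 = 1.27·10^-7.

1.27·10^-7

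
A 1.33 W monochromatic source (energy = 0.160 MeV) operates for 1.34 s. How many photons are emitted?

Total energy: E_total = P·t = 1.33 × 1.34 = 1.782 J.
Per-photon energy: E = 2.563e-14 J.
N = E_total / E_photon = 6.95e13.

6.95e13 photons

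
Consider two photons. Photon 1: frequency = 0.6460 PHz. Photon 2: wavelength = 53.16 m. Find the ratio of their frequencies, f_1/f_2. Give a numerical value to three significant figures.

1.15·10^8

f_1 = 6.460·10^14 Hz (from frequency = 0.6460 PHz, via f given directly).
f_2 = 5.639·10^6 Hz (from wavelength = 53.16 m, via f = c/λ).
Ratio = 6.460·10^14 / 5.639·10^6 = 1.15·10^8.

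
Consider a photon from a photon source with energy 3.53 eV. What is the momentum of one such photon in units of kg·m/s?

Use c = 2.99792458e8 m/s, 1 eV = 1.602176634e-19 J.
Convert to SI: E = 3.53 eV = 5.6557e-19 J.
The photon relation is p = E/c, giving p = 1.887e-27 kg·m/s.
So p ≈ 1.89e-27 kg·m/s.

1.89e-27 kg·m/s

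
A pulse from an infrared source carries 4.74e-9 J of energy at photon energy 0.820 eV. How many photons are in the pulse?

3.61e10 photons

Per-photon energy: E = 1.314e-19 J (from energy = 0.820 eV).
N = E_total / E_photon = 4.74e-9 J / 1.314e-19 J = 3.61e10.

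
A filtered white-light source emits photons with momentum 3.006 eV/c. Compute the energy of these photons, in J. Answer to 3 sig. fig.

4.82e-19 J

(c = 2.99792458e8 m/s, 1 eV = 1.602176634e-19 J.)
Convert to SI: p = 3.006 eV/c = 1.6065e-27 kg·m/s.
Apply E = pc: E = 4.816e-19 J.
So E ≈ 4.82e-19 J.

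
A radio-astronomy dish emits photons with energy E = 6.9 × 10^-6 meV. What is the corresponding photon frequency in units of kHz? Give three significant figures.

Use h = 6.62607015 × 10^-34 J·s, 1 eV = 1.602176634 × 10^-19 J.
Convert to SI: E = 6.9 × 10^-6 meV = 1.1055 × 10^-27 J.
Apply f = E/h: f = 1.668 × 10^6 Hz.
Converting to kHz: f = 1668 kHz ≈ 1670 kHz.

1670 kHz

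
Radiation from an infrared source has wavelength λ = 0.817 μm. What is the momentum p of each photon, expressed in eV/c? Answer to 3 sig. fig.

Take h = 6.62607015e-34 J·s, c = 2.99792458e8 m/s, 1 eV = 1.602176634e-19 J.
In SI units: λ = 0.817 μm = 8.17e-7 m.
Apply p = h/λ: p = 8.110e-28 kg·m/s.
Converting to eV/c: p = 1.518 eV/c ≈ 1.52 eV/c.

1.52 eV/c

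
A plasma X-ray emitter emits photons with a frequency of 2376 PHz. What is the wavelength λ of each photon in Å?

1.26 Å

Take c = 2.99792458e8 m/s.
First convert: f = 2376 PHz = 2.376e18 Hz.
Since λ = c/f for a photon, λ = 1.262e-10 m.
Converting to Å: λ = 1.262 Å ≈ 1.26 Å.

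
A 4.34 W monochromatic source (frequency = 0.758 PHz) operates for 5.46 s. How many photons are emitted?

Total energy: E_total = P·t = 4.34 × 5.46 = 23.70 J.
Per-photon energy: E = 5.023e-19 J.
N = E_total / E_photon = 4.72e19.

4.72e19 photons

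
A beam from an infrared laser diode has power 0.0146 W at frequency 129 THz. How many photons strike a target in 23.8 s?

Total energy: E_total = P·t = 0.0146 × 23.8 = 0.3475 J.
Per-photon energy: E = 8.548 × 10^-20 J.
N = E_total / E_photon = 4.07 × 10^18.

4.07 × 10^18 photons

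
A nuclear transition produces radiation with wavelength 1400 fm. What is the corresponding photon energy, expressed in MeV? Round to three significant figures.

0.886 MeV

(h = 6.62607015e-34 J·s, c = 2.99792458e8 m/s, 1 eV = 1.602176634e-19 J.)
First convert: λ = 1400 fm = 1.4e-12 m.
The photon relation is E = hc/λ, giving E = 1.419e-13 J.
Converting to MeV: E = 0.8856 MeV ≈ 0.886 MeV.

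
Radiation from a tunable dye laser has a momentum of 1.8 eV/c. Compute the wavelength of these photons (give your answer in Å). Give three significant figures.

6890 Å

(h = 6.62607015 × 10^-34 J·s, c = 2.99792458 × 10^8 m/s, 1 eV = 1.602176634 × 10^-19 J.)
First convert: p = 1.8 eV/c = 9.6197 × 10^-28 kg·m/s.
The photon relation is λ = h/p, giving λ = 6.888 × 10^-7 m.
Converting to Å: λ = 6888 Å ≈ 6890 Å.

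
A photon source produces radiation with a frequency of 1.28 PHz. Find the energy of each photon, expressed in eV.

5.29 eV

Convert to SI: f = 1.28 PHz = 1.28e15 Hz.
Apply E = hf: E = 8.481e-19 J.
Converting to eV: E = 5.294 eV ≈ 5.29 eV.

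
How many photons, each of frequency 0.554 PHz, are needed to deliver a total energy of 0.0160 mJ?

4.36e13 photons

Per-photon energy: E = 3.671e-19 J (from frequency = 0.554 PHz).
N = E_total / E_photon = 1.60e-5 J / 3.671e-19 J = 4.36e13.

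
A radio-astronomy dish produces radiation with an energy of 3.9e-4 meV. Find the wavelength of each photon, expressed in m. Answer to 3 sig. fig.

3.18 m

In SI units: E = 3.9e-4 meV = 6.2485e-26 J.
Since λ = hc/E for a photon, λ = 3.179 m.
So λ ≈ 3.18 m.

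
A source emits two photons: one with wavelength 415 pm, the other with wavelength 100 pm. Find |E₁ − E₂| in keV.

9.41 keV

Using E = hc/λ: E₁ = 4.787e-16 J, E₂ = 1.986e-15 J.
|ΔE| = |4.787e-16 − 1.986e-15| = 1.51e-15 J = 9.41 keV.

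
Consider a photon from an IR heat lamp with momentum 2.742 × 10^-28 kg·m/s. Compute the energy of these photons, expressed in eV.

0.513 eV

Since E = pc for a photon, E = 8.220 × 10^-20 J.
Converting to eV: E = 0.5131 eV ≈ 0.513 eV.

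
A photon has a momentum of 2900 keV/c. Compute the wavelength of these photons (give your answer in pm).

0.428 pm

First convert: p = 2900 keV/c = 1.5498·10^-21 kg·m/s.
For a photon λ = h/p, so λ = 4.275·10^-13 m.
Converting to pm: λ = 0.4275 pm ≈ 0.428 pm.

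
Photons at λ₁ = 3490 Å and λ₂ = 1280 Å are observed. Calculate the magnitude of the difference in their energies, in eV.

Using E = hc/λ: E₁ = 5.692e-19 J, E₂ = 1.552e-18 J.
|ΔE| = |5.692e-19 − 1.552e-18| = 9.83e-19 J = 6.13 eV.

6.13 eV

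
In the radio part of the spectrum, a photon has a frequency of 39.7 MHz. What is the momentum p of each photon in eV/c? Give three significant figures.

1.64e-7 eV/c

Use h = 6.62607015e-34 J·s, c = 2.99792458e8 m/s, 1 eV = 1.602176634e-19 J.
In SI units: f = 39.7 MHz = 3.97e7 Hz.
Since p = hf/c for a photon, p = 8.775e-35 kg·m/s.
Converting to eV/c: p = 1.642e-7 eV/c ≈ 1.64e-7 eV/c.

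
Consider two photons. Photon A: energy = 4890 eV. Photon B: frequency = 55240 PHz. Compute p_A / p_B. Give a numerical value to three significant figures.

0.0214

p_A = 2.613·10^-24 kg·m/s (from energy = 4890 eV, via p = E/c).
p_B = 1.221·10^-22 kg·m/s (from frequency = 55240 PHz, via p = hf/c).
Ratio = 2.613·10^-24 / 1.221·10^-22 = 0.0214.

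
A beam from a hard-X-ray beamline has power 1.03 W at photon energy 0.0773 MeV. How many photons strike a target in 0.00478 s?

Total energy: E_total = P·t = 1.03 × 0.00478 = 0.004923 J.
Per-photon energy: E = 1.238 × 10^-14 J.
N = E_total / E_photon = 3.98 × 10^11.

3.98 × 10^11 photons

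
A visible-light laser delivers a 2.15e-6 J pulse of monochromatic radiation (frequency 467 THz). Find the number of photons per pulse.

Per-photon energy: E = 3.094e-19 J (from frequency = 467 THz).
N = E_total / E_photon = 2.15e-6 J / 3.094e-19 J = 6.95e12.

6.95e12 photons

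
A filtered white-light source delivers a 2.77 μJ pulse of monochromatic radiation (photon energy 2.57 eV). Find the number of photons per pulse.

6.73 × 10^12 photons

Per-photon energy: E = 4.118 × 10^-19 J (from energy = 2.57 eV).
N = E_total / E_photon = 2.77 × 10^-6 J / 4.118 × 10^-19 J = 6.73 × 10^12.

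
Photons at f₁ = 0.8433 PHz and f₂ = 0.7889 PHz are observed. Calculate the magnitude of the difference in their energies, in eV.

0.225 eV

Using E = hf: E₁ = 5.5878 × 10^-19 J, E₂ = 5.2273 × 10^-19 J.
|ΔE| = |5.5878 × 10^-19 − 5.2273 × 10^-19| = 3.60 × 10^-20 J = 0.225 eV.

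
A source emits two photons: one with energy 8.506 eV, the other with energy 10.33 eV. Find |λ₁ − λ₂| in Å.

257 Å

Using λ = hc/E: λ₁ = 1.4576 × 10^-7 m, λ₂ = 1.2002 × 10^-7 m.
|Δλ| = |1.4576 × 10^-7 − 1.2002 × 10^-7| = 2.57 × 10^-8 m = 257 Å.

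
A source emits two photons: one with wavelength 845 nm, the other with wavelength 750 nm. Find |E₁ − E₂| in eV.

0.186 eV

Using E = hc/λ: E₁ = 2.351 × 10^-19 J, E₂ = 2.649 × 10^-19 J.
|ΔE| = |2.351 × 10^-19 − 2.649 × 10^-19| = 2.98 × 10^-20 J = 0.186 eV.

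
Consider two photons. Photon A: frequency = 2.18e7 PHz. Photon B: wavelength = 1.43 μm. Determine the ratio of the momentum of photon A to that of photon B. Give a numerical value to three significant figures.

1.04e8

p_A = 4.818e-20 kg·m/s (from frequency = 2.18e7 PHz, via p = hf/c).
p_B = 4.634e-28 kg·m/s (from wavelength = 1.43 μm, via p = h/λ).
Ratio = 4.818e-20 / 4.634e-28 = 1.04e8.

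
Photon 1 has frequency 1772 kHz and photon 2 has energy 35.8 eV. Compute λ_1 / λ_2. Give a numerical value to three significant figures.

λ_1 = 169.2 m (from frequency = 1772 kHz, via λ = c/f).
λ_2 = 3.463·10^-8 m (from energy = 35.8 eV, via λ = hc/E).
Ratio = 169.2 / 3.463·10^-8 = 4.89·10^9.

4.89·10^9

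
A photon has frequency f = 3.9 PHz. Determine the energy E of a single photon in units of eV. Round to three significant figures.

16.1 eV

Take h = 6.62607015 × 10^-34 J·s, 1 eV = 1.602176634 × 10^-19 J.
Convert to SI: f = 3.9 PHz = 3.9 × 10^15 Hz.
For a photon E = hf, so E = 2.584 × 10^-18 J.
Converting to eV: E = 16.13 eV ≈ 16.1 eV.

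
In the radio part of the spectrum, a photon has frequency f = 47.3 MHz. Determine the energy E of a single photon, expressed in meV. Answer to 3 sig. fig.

1.96 × 10^-4 meV

(h = 6.62607015 × 10^-34 J·s, 1 eV = 1.602176634 × 10^-19 J.)
In SI units: f = 47.3 MHz = 4.73 × 10^7 Hz.
The photon relation is E = hf, giving E = 3.134 × 10^-26 J.
Converting to meV: E = 1.956 × 10^-4 meV ≈ 1.96 × 10^-4 meV.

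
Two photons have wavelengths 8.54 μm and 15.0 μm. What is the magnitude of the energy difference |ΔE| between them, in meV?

62.5 meV

Using E = hc/λ: E₁ = 2.326 × 10^-20 J, E₂ = 1.324 × 10^-20 J.
|ΔE| = |2.326 × 10^-20 − 1.324 × 10^-20| = 1.00 × 10^-20 J = 62.5 meV.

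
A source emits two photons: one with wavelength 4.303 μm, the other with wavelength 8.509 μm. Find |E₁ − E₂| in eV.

Using E = hc/λ: E₁ = 4.6164 × 10^-20 J, E₂ = 2.3345 × 10^-20 J.
|ΔE| = |4.6164 × 10^-20 − 2.3345 × 10^-20| = 2.28 × 10^-20 J = 0.142 eV.

0.142 eV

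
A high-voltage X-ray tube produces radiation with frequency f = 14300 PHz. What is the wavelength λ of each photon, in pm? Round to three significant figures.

21.0 pm

First convert: f = 14300 PHz = 1.43e19 Hz.
Since λ = c/f for a photon, λ = 2.096e-11 m.
Converting to pm: λ = 20.96 pm ≈ 21.0 pm.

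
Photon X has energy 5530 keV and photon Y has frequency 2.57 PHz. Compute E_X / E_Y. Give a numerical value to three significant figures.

5.20e5

E_X = 8.860e-13 J (from energy = 5530 keV, via E given directly).
E_Y = 1.703e-18 J (from frequency = 2.57 PHz, via E = hf).
Ratio = 8.860e-13 / 1.703e-18 = 5.20e5.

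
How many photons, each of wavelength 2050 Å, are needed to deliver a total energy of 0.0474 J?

Per-photon energy: E = 9.690 × 10^-19 J (from wavelength = 2050 Å).
N = E_total / E_photon = 0.0474 J / 9.690 × 10^-19 J = 4.89 × 10^16.

4.89 × 10^16 photons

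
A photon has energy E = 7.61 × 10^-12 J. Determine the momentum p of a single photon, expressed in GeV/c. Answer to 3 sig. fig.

0.0475 GeV/c

Use c = 2.99792458 × 10^8 m/s, 1 eV = 1.602176634 × 10^-19 J.
Since p = E/c for a photon, p = 2.538 × 10^-20 kg·m/s.
Converting to GeV/c: p = 0.04750 GeV/c ≈ 0.0475 GeV/c.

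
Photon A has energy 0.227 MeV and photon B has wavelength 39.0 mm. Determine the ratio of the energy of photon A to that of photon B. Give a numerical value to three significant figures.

E_A = 3.637 × 10^-14 J (from energy = 0.227 MeV, via E given directly).
E_B = 5.093 × 10^-24 J (from wavelength = 39.0 mm, via E = hc/λ).
Ratio = 3.637 × 10^-14 / 5.093 × 10^-24 = 7.14 × 10^9.

7.14 × 10^9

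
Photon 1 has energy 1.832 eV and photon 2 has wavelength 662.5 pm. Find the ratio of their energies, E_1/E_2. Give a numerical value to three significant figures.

E_1 = 2.935·10^-19 J (from energy = 1.832 eV, via E given directly).
E_2 = 2.998·10^-16 J (from wavelength = 662.5 pm, via E = hc/λ).
Ratio = 2.935·10^-19 / 2.998·10^-16 = 9.79·10^-4.

9.79·10^-4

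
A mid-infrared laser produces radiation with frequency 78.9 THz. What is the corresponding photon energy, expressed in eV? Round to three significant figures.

0.326 eV

(h = 6.62607015e-34 J·s, 1 eV = 1.602176634e-19 J.)
Convert to SI: f = 78.9 THz = 7.89e13 Hz.
Apply E = hf: E = 5.228e-20 J.
Converting to eV: E = 0.3263 eV ≈ 0.326 eV.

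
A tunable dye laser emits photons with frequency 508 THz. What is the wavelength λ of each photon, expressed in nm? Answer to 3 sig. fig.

590 nm

Use c = 2.99792458 × 10^8 m/s.
Convert to SI: f = 508 THz = 5.08 × 10^14 Hz.
Apply λ = c/f: λ = 5.901 × 10^-7 m.
Converting to nm: λ = 590.1 nm ≈ 590 nm.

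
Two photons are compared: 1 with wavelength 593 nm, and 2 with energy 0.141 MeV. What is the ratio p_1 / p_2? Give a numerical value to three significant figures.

p_1 = 1.117e-27 kg·m/s (from wavelength = 593 nm, via p = h/λ).
p_2 = 7.535e-23 kg·m/s (from energy = 0.141 MeV, via p = E/c).
Ratio = 1.117e-27 / 7.535e-23 = 1.48e-5.

1.48e-5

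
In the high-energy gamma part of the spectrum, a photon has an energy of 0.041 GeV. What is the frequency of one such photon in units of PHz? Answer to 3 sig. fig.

9.91e6 PHz

Use h = 6.62607015e-34 J·s, 1 eV = 1.602176634e-19 J.
In SI units: E = 0.041 GeV = 6.5689e-12 J.
The photon relation is f = E/h, giving f = 9.914e21 Hz.
Converting to PHz: f = 9.914e6 PHz ≈ 9.91e6 PHz.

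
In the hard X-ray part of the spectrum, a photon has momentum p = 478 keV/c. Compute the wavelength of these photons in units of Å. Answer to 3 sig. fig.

Use h = 6.62607015 × 10^-34 J·s, c = 2.99792458 × 10^8 m/s, 1 eV = 1.602176634 × 10^-19 J.
Convert to SI: p = 478 keV/c = 2.5546 × 10^-22 kg·m/s.
For a photon λ = h/p, so λ = 2.594 × 10^-12 m.
Converting to Å: λ = 0.02594 Å ≈ 0.0259 Å.

0.0259 Å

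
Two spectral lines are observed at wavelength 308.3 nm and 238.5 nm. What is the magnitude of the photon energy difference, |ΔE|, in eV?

1.18 eV

Using E = hc/λ: E₁ = 6.4432e-19 J, E₂ = 8.3289e-19 J.
|ΔE| = |6.4432e-19 − 8.3289e-19| = 1.89e-19 J = 1.18 eV.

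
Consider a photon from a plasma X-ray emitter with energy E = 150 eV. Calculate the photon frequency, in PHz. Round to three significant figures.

36.3 PHz

First convert: E = 150 eV = 2.4033e-17 J.
Apply f = E/h: f = 3.627e16 Hz.
Converting to PHz: f = 36.27 PHz ≈ 36.3 PHz.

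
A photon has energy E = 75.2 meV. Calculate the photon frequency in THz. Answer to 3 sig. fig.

18.2 THz

Convert to SI: E = 75.2 meV = 1.2048e-20 J.
Apply f = E/h: f = 1.818e13 Hz.
Converting to THz: f = 18.18 THz ≈ 18.2 THz.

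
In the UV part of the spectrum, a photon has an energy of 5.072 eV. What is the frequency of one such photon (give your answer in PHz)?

1.23 PHz

Take h = 6.62607015 × 10^-34 J·s, 1 eV = 1.602176634 × 10^-19 J.
In SI units: E = 5.072 eV = 8.1262 × 10^-19 J.
Since f = E/h for a photon, f = 1.226 × 10^15 Hz.
Converting to PHz: f = 1.226 PHz ≈ 1.23 PHz.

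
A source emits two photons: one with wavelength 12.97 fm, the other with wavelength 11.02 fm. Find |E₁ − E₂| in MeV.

16.9 MeV

Using E = hc/λ: E₁ = 1.5316 × 10^-11 J, E₂ = 1.8026 × 10^-11 J.
|ΔE| = |1.5316 × 10^-11 − 1.8026 × 10^-11| = 2.71 × 10^-12 J = 16.9 MeV.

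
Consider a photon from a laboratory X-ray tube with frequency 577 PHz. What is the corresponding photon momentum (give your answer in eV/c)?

2390 eV/c

Use h = 6.62607015·10^-34 J·s, c = 2.99792458·10^8 m/s, 1 eV = 1.602176634·10^-19 J.
First convert: f = 577 PHz = 5.77·10^17 Hz.
The photon relation is p = hf/c, giving p = 1.275·10^-24 kg·m/s.
Converting to eV/c: p = 2386 eV/c ≈ 2390 eV/c.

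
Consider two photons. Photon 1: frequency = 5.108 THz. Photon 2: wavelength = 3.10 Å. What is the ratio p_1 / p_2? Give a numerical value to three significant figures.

p_1 = 1.129 × 10^-29 kg·m/s (from frequency = 5.108 THz, via p = hf/c).
p_2 = 2.137 × 10^-24 kg·m/s (from wavelength = 3.10 Å, via p = h/λ).
Ratio = 1.129 × 10^-29 / 2.137 × 10^-24 = 5.28 × 10^-6.

5.28 × 10^-6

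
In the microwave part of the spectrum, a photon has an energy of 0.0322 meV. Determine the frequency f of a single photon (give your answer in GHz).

7.79 GHz

Convert to SI: E = 0.0322 meV = 5.1590 × 10^-24 J.
Since f = E/h for a photon, f = 7.786 × 10^9 Hz.
Converting to GHz: f = 7.786 GHz ≈ 7.79 GHz.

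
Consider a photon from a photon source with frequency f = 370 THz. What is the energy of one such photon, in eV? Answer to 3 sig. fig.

Convert to SI: f = 370 THz = 3.7e14 Hz.
For a photon E = hf, so E = 2.452e-19 J.
Converting to eV: E = 1.530 eV ≈ 1.53 eV.

1.53 eV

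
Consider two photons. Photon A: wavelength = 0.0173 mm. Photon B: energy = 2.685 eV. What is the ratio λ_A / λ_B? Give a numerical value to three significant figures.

37.5

λ_A = 1.730 × 10^-5 m (from wavelength = 0.0173 mm, via λ given directly).
λ_B = 4.618 × 10^-7 m (from energy = 2.685 eV, via λ = hc/E).
Ratio = 1.730 × 10^-5 / 4.618 × 10^-7 = 37.5.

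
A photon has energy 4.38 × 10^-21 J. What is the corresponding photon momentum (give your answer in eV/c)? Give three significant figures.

0.0273 eV/c

(c = 2.99792458 × 10^8 m/s, 1 eV = 1.602176634 × 10^-19 J.)
Since p = E/c for a photon, p = 1.461 × 10^-29 kg·m/s.
Converting to eV/c: p = 0.02734 eV/c ≈ 0.0273 eV/c.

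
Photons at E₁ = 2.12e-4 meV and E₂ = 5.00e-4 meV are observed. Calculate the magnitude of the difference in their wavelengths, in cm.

Using λ = hc/E: λ₁ = 5.848 m, λ₂ = 2.480 m.
|Δλ| = |5.848 − 2.480| = 3.37 m = 337 cm.

337 cm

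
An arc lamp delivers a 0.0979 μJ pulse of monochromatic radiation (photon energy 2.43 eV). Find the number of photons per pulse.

2.51 × 10^11 photons

Per-photon energy: E = 3.893 × 10^-19 J (from energy = 2.43 eV).
N = E_total / E_photon = 9.79 × 10^-8 J / 3.893 × 10^-19 J = 2.51 × 10^11.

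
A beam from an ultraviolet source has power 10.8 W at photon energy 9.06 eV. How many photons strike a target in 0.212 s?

Total energy: E_total = P·t = 10.8 × 0.212 = 2.290 J.
Per-photon energy: E = 1.452 × 10^-18 J.
N = E_total / E_photon = 1.58 × 10^18.

1.58 × 10^18 photons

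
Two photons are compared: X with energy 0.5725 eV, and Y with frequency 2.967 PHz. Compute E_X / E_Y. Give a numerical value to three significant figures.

E_X = 9.172·10^-20 J (from energy = 0.5725 eV, via E given directly).
E_Y = 1.966·10^-18 J (from frequency = 2.967 PHz, via E = hf).
Ratio = 9.172·10^-20 / 1.966·10^-18 = 0.0467.

0.0467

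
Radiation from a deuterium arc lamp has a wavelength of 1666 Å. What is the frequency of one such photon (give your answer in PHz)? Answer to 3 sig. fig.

1.80 PHz

Convert to SI: λ = 1666 Å = 1.666 × 10^-7 m.
Apply f = c/λ: f = 1.799 × 10^15 Hz.
Converting to PHz: f = 1.799 PHz ≈ 1.80 PHz.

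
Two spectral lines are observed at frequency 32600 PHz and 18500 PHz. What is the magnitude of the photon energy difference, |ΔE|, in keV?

Using E = hf: E₁ = 2.160e-14 J, E₂ = 1.226e-14 J.
|ΔE| = |2.160e-14 − 1.226e-14| = 9.34e-15 J = 58.3 keV.

58.3 keV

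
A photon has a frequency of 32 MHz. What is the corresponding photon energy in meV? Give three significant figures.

First convert: f = 32 MHz = 3.2e7 Hz.
For a photon E = hf, so E = 2.120e-26 J.
Converting to meV: E = 1.323e-4 meV ≈ 1.32e-4 meV.

1.32e-4 meV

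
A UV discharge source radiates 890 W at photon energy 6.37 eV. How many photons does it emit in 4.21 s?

Total energy: E_total = P·t = 890 × 4.21 = 3747 J.
Per-photon energy: E = 1.021 × 10^-18 J.
N = E_total / E_photon = 3.67 × 10^21.

3.67 × 10^21 photons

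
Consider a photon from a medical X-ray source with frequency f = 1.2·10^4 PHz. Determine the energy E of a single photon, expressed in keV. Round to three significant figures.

Take h = 6.62607015·10^-34 J·s, 1 eV = 1.602176634·10^-19 J.
In SI units: f = 1.2·10^4 PHz = 1.2·10^19 Hz.
Apply E = hf: E = 7.951·10^-15 J.
Converting to keV: E = 49.63 keV ≈ 49.6 keV.

49.6 keV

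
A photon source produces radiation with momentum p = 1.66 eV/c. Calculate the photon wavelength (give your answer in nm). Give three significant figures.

747 nm

(h = 6.62607015e-34 J·s, c = 2.99792458e8 m/s, 1 eV = 1.602176634e-19 J.)
First convert: p = 1.66 eV/c = 8.8715e-28 kg·m/s.
The photon relation is λ = h/p, giving λ = 7.469e-7 m.
Converting to nm: λ = 746.9 nm ≈ 747 nm.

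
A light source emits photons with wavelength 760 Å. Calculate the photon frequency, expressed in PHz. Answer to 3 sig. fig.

3.94 PHz

First convert: λ = 760 Å = 7.6 × 10^-8 m.
Since f = c/λ for a photon, f = 3.945 × 10^15 Hz.
Converting to PHz: f = 3.945 PHz ≈ 3.94 PHz.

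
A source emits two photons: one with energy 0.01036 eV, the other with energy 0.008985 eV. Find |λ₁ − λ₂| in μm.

Using λ = hc/E: λ₁ = 1.1968 × 10^-4 m, λ₂ = 1.3799 × 10^-4 m.
|Δλ| = |1.1968 × 10^-4 − 1.3799 × 10^-4| = 1.83 × 10^-5 m = 18.3 μm.

18.3 μm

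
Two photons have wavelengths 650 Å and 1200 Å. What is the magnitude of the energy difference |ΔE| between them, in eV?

8.74 eV

Using E = hc/λ: E₁ = 3.056e-18 J, E₂ = 1.655e-18 J.
|ΔE| = |3.056e-18 − 1.655e-18| = 1.40e-18 J = 8.74 eV.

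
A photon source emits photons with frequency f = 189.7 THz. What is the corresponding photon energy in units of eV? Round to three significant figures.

0.785 eV

Take h = 6.62607015e-34 J·s, 1 eV = 1.602176634e-19 J.
Convert to SI: f = 189.7 THz = 1.897e14 Hz.
Apply E = hf: E = 1.257e-19 J.
Converting to eV: E = 0.7845 eV ≈ 0.785 eV.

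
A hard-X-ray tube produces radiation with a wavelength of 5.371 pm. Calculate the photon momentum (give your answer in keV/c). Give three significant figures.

In SI units: λ = 5.371 pm = 5.371e-12 m.
The photon relation is p = h/λ, giving p = 1.234e-22 kg·m/s.
Converting to keV/c: p = 230.8 keV/c ≈ 231 keV/c.

231 keV/c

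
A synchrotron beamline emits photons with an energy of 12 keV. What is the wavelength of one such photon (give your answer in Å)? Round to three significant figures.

1.03 Å

Use h = 6.62607015e-34 J·s, c = 2.99792458e8 m/s, 1 eV = 1.602176634e-19 J.
First convert: E = 12 keV = 1.9226e-15 J.
For a photon λ = hc/E, so λ = 1.033e-10 m.
Converting to Å: λ = 1.033 Å ≈ 1.03 Å.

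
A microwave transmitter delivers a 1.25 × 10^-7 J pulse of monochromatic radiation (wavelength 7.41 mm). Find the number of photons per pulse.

4.66 × 10^15 photons

Per-photon energy: E = 2.681 × 10^-23 J (from wavelength = 7.41 mm).
N = E_total / E_photon = 1.25 × 10^-7 J / 2.681 × 10^-23 J = 4.66 × 10^15.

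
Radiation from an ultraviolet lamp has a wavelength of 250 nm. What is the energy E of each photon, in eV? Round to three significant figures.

Take h = 6.62607015e-34 J·s, c = 2.99792458e8 m/s, 1 eV = 1.602176634e-19 J.
In SI units: λ = 250 nm = 2.5e-7 m.
The photon relation is E = hc/λ, giving E = 7.946e-19 J.
Converting to eV: E = 4.959 eV ≈ 4.96 eV.

4.96 eV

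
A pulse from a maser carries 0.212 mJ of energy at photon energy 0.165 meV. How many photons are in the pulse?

Per-photon energy: E = 2.644e-23 J (from energy = 0.165 meV).
N = E_total / E_photon = 2.12e-4 J / 2.644e-23 J = 8.02e18.

8.02e18 photons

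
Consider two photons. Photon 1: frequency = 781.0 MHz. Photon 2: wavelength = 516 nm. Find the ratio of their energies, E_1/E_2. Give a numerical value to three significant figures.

1.34 × 10^-6

E_1 = 5.175 × 10^-25 J (from frequency = 781.0 MHz, via E = hf).
E_2 = 3.850 × 10^-19 J (from wavelength = 516 nm, via E = hc/λ).
Ratio = 5.175 × 10^-25 / 3.850 × 10^-19 = 1.34 × 10^-6.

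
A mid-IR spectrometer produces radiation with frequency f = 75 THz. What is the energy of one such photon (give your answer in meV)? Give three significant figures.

(h = 6.62607015e-34 J·s, 1 eV = 1.602176634e-19 J.)
Convert to SI: f = 75 THz = 7.5e13 Hz.
For a photon E = hf, so E = 4.970e-20 J.
Converting to meV: E = 310.2 meV ≈ 310 meV.

310 meV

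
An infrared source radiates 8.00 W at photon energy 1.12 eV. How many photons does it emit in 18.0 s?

Total energy: E_total = P·t = 8.00 × 18.0 = 144.0 J.
Per-photon energy: E = 1.794e-19 J.
N = E_total / E_photon = 8.02e20.

8.02e20 photons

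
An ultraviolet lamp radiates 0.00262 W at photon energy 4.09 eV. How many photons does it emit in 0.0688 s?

Total energy: E_total = P·t = 0.00262 × 0.0688 = 1.803 × 10^-4 J.
Per-photon energy: E = 6.553 × 10^-19 J.
N = E_total / E_photon = 2.75 × 10^14.

2.75 × 10^14 photons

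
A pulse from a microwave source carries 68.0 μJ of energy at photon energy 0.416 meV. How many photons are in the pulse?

1.02e18 photons

Per-photon energy: E = 6.665e-23 J (from energy = 0.416 meV).
N = E_total / E_photon = 6.80e-5 J / 6.665e-23 J = 1.02e18.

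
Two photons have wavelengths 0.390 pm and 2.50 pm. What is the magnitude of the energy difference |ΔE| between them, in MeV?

Using E = hc/λ: E₁ = 5.093 × 10^-13 J, E₂ = 7.946 × 10^-14 J.
|ΔE| = |5.093 × 10^-13 − 7.946 × 10^-14| = 4.30 × 10^-13 J = 2.68 MeV.

2.68 MeV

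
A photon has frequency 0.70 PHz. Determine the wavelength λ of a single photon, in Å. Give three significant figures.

Use c = 2.99792458e8 m/s.
Convert to SI: f = 0.70 PHz = 7.0e14 Hz.
Since λ = c/f for a photon, λ = 4.283e-7 m.
Converting to Å: λ = 4283 Å ≈ 4280 Å.

4280 Å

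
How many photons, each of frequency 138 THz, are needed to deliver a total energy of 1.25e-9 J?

Per-photon energy: E = 9.144e-20 J (from frequency = 138 THz).
N = E_total / E_photon = 1.25e-9 J / 9.144e-20 J = 1.37e10.

1.37e10 photons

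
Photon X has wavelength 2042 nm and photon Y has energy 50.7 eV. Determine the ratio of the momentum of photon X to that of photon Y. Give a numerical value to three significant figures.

0.0120

p_X = 3.245·10^-28 kg·m/s (from wavelength = 2042 nm, via p = h/λ).
p_Y = 2.710·10^-26 kg·m/s (from energy = 50.7 eV, via p = E/c).
Ratio = 3.245·10^-28 / 2.710·10^-26 = 0.0120.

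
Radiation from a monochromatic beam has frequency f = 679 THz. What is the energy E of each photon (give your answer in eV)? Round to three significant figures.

(h = 6.62607015e-34 J·s, 1 eV = 1.602176634e-19 J.)
Convert to SI: f = 679 THz = 6.79e14 Hz.
For a photon E = hf, so E = 4.499e-19 J.
Converting to eV: E = 2.808 eV ≈ 2.81 eV.

2.81 eV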